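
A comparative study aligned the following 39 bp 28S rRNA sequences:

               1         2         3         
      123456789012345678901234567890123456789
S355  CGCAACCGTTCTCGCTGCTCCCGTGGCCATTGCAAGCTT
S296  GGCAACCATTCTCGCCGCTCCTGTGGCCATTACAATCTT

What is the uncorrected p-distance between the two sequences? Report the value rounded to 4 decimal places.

0.1538

Differing sites — 1:C/G; 8:G/A; 16:T/C; 22:C/T; 32:G/A; 36:G/T.
There are 6 differences over 39 sites, so p = 6/39 = 0.1538.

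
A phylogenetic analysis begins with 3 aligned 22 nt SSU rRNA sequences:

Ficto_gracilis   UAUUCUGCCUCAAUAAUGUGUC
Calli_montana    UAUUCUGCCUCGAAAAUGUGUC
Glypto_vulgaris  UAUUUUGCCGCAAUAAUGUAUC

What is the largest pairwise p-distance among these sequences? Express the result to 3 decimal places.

Pairwise Hamming distances:
  Ficto_gracilis vs Calli_montana: 2
  Ficto_gracilis vs Glypto_vulgaris: 3
  Calli_montana vs Glypto_vulgaris: 5
The largest is 5 mismatches, between Calli_montana and Glypto_vulgaris; p = 5/22 = 0.227.

0.227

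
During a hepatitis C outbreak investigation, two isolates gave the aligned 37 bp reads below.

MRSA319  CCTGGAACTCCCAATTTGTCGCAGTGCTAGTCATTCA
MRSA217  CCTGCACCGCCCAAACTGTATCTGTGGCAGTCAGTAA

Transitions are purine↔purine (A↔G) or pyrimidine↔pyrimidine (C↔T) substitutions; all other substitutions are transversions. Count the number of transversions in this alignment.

Differing sites — 5:G/C (Tv); 7:A/C (Tv); 9:T/G (Tv); 15:T/A (Tv); 16:T/C (Ti); 20:C/A (Tv); 21:G/T (Tv); 23:A/T (Tv); 27:C/G (Tv); 28:T/C (Ti); 34:T/G (Tv); 36:C/A (Tv).
Of the 12 differences, 2 transitions and 10 transversions, so the answer is 10.

10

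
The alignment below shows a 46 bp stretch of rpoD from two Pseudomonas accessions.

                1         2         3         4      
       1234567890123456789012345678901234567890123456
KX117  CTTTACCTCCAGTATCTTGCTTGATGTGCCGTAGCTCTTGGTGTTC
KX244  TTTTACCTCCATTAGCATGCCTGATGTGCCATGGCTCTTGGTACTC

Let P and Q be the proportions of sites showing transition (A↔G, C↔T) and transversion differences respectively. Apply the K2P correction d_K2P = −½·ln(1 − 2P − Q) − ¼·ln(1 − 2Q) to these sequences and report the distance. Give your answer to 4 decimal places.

The sequences differ at positions 1 (C/T, transition), 12 (G/T, transversion), 15 (T/G, transversion), 17 (T/A, transversion), 21 (T/C, transition), 31 (G/A, transition), 33 (A/G, transition), 43 (G/A, transition), 44 (T/C, transition).
Of the 9 differences, 6 transitions and 3 transversions over 46 sites: P = 6/46 = 0.130435, Q = 3/46 = 0.065217.
d = −0.5·ln(0.673913) − 0.25·ln(0.869566) = −0.5·(-0.394654) − 0.25·(-0.139761) = 0.2323.

0.2323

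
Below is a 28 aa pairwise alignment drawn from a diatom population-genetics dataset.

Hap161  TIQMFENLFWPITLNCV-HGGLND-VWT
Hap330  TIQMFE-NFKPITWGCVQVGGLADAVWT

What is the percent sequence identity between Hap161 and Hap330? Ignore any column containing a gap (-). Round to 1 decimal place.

Excluding the 3 gap columns leaves 25 comparable sites.
Differing sites — 8:L/N; 10:W/K; 14:L/W; 15:N/G; 19:H/V; 23:N/A.
19 of the 25 comparable sites match, so the percent identity is 19/25 × 100 = 76.0%.

76.0%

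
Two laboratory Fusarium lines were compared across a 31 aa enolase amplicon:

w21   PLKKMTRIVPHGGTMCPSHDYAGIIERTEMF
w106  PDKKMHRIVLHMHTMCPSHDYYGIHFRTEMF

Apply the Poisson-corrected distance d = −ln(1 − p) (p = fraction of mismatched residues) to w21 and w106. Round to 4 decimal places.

0.2985

Differing sites — 2:L/D; 6:T/H; 10:P/L; 12:G/M; 13:G/H; 22:A/Y; 25:I/H; 26:E/F.
p = 8/31 = 0.258065.
d = −ln(1 − 0.258065) = −ln(0.741935) = 0.2985.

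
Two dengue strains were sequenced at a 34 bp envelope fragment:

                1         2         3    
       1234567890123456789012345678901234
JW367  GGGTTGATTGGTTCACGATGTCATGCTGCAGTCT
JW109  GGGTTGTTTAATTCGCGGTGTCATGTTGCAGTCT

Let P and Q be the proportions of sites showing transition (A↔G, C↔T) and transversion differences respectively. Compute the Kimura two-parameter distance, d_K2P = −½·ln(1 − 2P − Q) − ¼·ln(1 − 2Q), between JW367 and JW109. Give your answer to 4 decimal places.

0.2106

Mismatches occur at site 7 (A/T, transversion), site 10 (G/A, transition), site 11 (G/A, transition), site 15 (A/G, transition), site 18 (A/G, transition), site 26 (C/T, transition).
Of the 6 differences, 5 transitions and 1 transversion over 34 sites: P = 5/34 = 0.147059, Q = 1/34 = 0.029412.
d = −0.5·ln(0.676470) − 0.25·ln(0.941176) = −0.5·(-0.390867) − 0.25·(-0.060625) = 0.2106.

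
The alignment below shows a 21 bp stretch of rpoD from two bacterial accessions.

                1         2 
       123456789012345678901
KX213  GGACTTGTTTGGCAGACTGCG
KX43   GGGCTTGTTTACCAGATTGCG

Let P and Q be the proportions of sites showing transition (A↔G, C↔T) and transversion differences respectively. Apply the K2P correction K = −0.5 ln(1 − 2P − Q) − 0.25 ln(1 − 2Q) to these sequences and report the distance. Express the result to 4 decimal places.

The sequences differ at positions 3 (A/G, transition), 11 (G/A, transition), 12 (G/C, transversion), 17 (C/T, transition).
Of the 4 differences, 3 transitions and 1 transversion over 21 sites: P = 3/21 = 0.142857, Q = 1/21 = 0.047619.
d = −0.5·ln(0.666667) − 0.25·ln(0.904762) = −0.5·(-0.405465) − 0.25·(-0.100083) = 0.2278.

0.2278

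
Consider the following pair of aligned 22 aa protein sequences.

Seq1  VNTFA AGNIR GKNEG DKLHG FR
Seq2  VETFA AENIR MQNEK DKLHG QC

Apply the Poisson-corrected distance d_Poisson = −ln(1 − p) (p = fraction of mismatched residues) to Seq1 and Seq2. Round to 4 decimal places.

0.3830

The sequences differ at positions 2 (N/E), 7 (G/E), 11 (G/M), 12 (K/Q), 15 (G/K), 21 (F/Q), 22 (R/C).
p = 7/22 = 0.318182.
d = −ln(1 − 0.318182) = −ln(0.681818) = 0.3830.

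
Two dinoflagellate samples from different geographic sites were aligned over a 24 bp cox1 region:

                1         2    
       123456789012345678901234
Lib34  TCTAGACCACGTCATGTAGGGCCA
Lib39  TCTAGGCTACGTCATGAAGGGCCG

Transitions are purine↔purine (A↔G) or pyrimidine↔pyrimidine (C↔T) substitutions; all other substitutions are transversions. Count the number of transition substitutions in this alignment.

3

Mismatches occur at site 6 (A↔G, transition), site 8 (C↔T, transition), site 17 (T↔A, transversion), site 24 (A↔G, transition).
Of the 4 differences, 3 transitions and 1 transversion, so the answer is 3.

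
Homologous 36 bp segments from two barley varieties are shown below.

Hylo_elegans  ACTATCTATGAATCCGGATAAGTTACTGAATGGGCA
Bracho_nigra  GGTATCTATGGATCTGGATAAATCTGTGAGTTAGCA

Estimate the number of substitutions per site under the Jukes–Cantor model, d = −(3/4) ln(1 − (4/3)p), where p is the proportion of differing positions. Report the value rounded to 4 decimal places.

0.3924

Differing sites — 1:A/G; 2:C/G; 11:A/G; 15:C/T; 22:G/A; 24:T/C; 25:A/T; 26:C/G; 30:A/G; 32:G/T; 33:G/A.
p = 11/36 = 0.305556.
d = −0.75 · ln(1 − (4/3)·0.305556) = −0.75 · ln(0.592592) = −0.75 · (-0.523249) = 0.3924.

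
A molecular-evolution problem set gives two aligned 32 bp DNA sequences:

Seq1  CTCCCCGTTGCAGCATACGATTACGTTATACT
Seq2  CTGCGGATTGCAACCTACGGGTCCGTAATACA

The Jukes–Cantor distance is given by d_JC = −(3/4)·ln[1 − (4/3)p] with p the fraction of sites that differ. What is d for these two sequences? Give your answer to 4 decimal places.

0.4598

Mismatches occur at site 3 (C↔G), site 5 (C↔G), site 6 (C↔G), site 7 (G↔A), site 13 (G↔A), site 15 (A↔C), site 20 (A↔G), site 21 (T↔G), site 23 (A↔C), site 27 (T↔A), site 32 (T↔A).
p = 11/32 = 0.343750.
d = −0.75 · ln(1 − (4/3)·0.343750) = −0.75 · ln(0.541667) = −0.75 · (-0.613104) = 0.4598.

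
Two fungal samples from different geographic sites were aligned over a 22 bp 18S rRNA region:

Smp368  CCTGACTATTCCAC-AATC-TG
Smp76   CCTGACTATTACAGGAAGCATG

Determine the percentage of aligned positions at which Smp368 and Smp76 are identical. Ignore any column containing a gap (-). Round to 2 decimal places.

85.00%

Excluding the 2 gap columns leaves 20 comparable sites.
The sequences differ at positions 11 (C/A), 14 (C/G), 18 (T/G).
17 of the 20 comparable sites match, so the percent identity is 17/20 × 100 = 85.00%.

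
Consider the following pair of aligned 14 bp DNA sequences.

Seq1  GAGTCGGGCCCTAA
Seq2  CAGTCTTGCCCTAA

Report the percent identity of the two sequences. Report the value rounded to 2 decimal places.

78.57%

Differing sites — 1:G/C; 6:G/T; 7:G/T.
11 of the 14 sites match, so the percent identity is 11/14 × 100 = 78.57%.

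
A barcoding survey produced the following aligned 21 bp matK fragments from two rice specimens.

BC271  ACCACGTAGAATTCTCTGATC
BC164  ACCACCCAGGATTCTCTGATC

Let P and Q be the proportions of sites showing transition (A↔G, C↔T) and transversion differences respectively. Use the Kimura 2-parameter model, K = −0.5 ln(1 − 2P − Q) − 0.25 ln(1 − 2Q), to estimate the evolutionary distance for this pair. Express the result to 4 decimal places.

0.1610

Differing sites — 6:G/C (Tv); 7:T/C (Ti); 10:A/G (Ti).
Of the 3 differences, 2 transitions and 1 transversion over 21 sites: P = 2/21 = 0.095238, Q = 1/21 = 0.047619.
d = −0.5·ln(0.761905) − 0.25·ln(0.904762) = −0.5·(-0.271933) − 0.25·(-0.100083) = 0.1610.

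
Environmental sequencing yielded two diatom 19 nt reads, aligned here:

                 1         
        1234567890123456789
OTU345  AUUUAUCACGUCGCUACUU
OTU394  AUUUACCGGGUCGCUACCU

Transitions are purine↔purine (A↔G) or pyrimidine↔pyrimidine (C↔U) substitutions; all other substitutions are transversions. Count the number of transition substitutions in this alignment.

3

Differing sites — 6:U/C (Ti); 8:A/G (Ti); 9:C/G (Tv); 18:U/C (Ti).
Of the 4 differences, 3 transitions and 1 transversion, so the answer is 3.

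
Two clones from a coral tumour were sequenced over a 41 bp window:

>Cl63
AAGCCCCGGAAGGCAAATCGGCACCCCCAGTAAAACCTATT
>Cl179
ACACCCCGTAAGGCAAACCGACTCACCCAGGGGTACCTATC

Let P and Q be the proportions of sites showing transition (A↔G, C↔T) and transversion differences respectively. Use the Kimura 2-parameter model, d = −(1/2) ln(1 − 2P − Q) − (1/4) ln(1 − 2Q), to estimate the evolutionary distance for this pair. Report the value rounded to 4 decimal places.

0.3756

Differing sites — 2:A/C (Tv); 3:G/A (Ti); 9:G/T (Tv); 18:T/C (Ti); 21:G/A (Ti); 23:A/T (Tv); 25:C/A (Tv); 31:T/G (Tv); 32:A/G (Ti); 33:A/G (Ti); 34:A/T (Tv); 41:T/C (Ti).
Of the 12 differences, 6 transitions and 6 transversions over 41 sites: P = 6/41 = 0.146341, Q = 6/41 = 0.146341.
d = −0.5·ln(0.560977) − 0.25·ln(0.707318) = −0.5·(-0.578075) − 0.25·(-0.346275) = 0.3756.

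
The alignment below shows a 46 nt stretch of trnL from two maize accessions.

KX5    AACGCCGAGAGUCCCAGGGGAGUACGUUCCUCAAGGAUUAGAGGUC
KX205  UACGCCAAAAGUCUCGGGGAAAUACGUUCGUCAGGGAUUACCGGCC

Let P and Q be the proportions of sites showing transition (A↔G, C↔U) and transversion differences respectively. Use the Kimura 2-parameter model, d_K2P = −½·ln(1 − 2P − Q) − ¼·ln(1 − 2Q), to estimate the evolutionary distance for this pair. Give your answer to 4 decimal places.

Differing sites — 1:A/U (Tv); 7:G/A (Ti); 9:G/A (Ti); 14:C/U (Ti); 16:A/G (Ti); 20:G/A (Ti); 22:G/A (Ti); 30:C/G (Tv); 34:A/G (Ti); 41:G/C (Tv); 42:A/C (Tv); 45:U/C (Ti).
Of the 12 differences, 8 transitions and 4 transversions over 46 sites: P = 8/46 = 0.173913, Q = 4/46 = 0.086957.
d = −0.5·ln(0.565217) − 0.25·ln(0.826086) = −0.5·(-0.570546) − 0.25·(-0.191056) = 0.3330.

0.3330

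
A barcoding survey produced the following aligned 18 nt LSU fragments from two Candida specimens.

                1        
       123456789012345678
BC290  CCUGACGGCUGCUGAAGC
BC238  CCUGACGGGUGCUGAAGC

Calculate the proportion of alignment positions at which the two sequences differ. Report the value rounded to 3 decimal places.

The sequences differ at position 9 (C/G).
There are 1 differences over 18 sites, so p = 1/18 = 0.056.

0.056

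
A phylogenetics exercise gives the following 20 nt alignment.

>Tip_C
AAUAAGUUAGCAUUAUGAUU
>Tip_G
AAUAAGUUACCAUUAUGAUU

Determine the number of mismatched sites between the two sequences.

A single mismatch occurs at site 10 (G/C).
That gives 1 mismatch out of 20 aligned sites, so the Hamming distance is 1.

1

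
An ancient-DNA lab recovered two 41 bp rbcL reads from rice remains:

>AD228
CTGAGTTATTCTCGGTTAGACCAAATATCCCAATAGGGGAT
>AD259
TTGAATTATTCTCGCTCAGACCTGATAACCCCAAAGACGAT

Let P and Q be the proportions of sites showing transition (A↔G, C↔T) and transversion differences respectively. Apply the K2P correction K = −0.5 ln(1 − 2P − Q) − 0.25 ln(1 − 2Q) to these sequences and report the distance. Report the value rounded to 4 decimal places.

Mismatches occur at site 1 (C→T, transition), site 5 (G→A, transition), site 15 (G→C, transversion), site 17 (T→C, transition), site 23 (A→T, transversion), site 24 (A→G, transition), site 28 (T→A, transversion), site 32 (A→C, transversion), site 34 (T→A, transversion), site 37 (G→A, transition), site 38 (G→C, transversion).
Of the 11 differences, 5 transitions and 6 transversions over 41 sites: P = 5/41 = 0.121951, Q = 6/41 = 0.146341.
d = −0.5·ln(0.609757) − 0.25·ln(0.707318) = −0.5·(-0.494695) − 0.25·(-0.346275) = 0.3339.

0.3339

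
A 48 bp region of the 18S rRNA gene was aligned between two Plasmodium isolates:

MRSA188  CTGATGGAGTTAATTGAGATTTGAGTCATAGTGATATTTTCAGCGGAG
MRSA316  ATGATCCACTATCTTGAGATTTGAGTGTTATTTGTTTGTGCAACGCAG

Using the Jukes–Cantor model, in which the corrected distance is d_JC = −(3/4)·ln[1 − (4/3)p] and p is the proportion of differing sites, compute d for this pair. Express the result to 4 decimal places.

Mismatches occur at site 1 (C↔A), site 6 (G↔C), site 7 (G↔C), site 9 (G↔C), site 11 (T↔A), site 12 (A↔T), site 13 (A↔C), site 27 (C↔G), site 28 (A↔T), site 31 (G↔T), site 33 (G↔T), site 34 (A↔G), site 36 (A↔T), site 38 (T↔G), site 40 (T↔G), site 43 (G↔A), site 46 (G↔C).
p = 17/48 = 0.354167.
d = −0.75 · ln(1 − (4/3)·0.354167) = −0.75 · ln(0.527777) = −0.75 · (-0.639081) = 0.4793.

0.4793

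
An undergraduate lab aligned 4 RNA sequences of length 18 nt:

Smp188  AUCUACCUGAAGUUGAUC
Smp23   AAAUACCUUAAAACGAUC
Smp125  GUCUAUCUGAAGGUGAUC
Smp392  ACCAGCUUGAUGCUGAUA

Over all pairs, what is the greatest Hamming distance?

Pairwise Hamming distances:
  Smp188 vs Smp23: 6
  Smp188 vs Smp125: 3
  Smp188 vs Smp392: 7
  Smp23 vs Smp125: 8
  Smp23 vs Smp392: 11
  Smp125 vs Smp392: 9
The largest is 11, between Smp23 and Smp392.

11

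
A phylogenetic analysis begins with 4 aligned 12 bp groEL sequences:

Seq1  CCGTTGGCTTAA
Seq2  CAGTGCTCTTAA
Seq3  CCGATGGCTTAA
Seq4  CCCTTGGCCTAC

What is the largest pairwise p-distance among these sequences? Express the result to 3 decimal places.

0.583

Pairwise Hamming distances:
  Seq1 vs Seq2: 4
  Seq1 vs Seq3: 1
  Seq1 vs Seq4: 3
  Seq2 vs Seq3: 5
  Seq2 vs Seq4: 7
  Seq3 vs Seq4: 4
The largest is 7 mismatches, between Seq2 and Seq4; p = 7/12 = 0.583.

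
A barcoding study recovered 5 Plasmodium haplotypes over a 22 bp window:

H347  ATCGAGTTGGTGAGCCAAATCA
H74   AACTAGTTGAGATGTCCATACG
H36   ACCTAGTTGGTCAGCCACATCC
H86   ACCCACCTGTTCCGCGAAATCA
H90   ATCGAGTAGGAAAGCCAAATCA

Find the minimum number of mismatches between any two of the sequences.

Pairwise Hamming distances:
  H347 vs H74: 11
  H347 vs H36: 5
  H347 vs H86: 8
  H347 vs H90: 3
  H74 vs H36: 11
  H74 vs H86: 14
  H74 vs H90: 11
  H36 vs H86: 8
  H36 vs H90: 7
  H86 vs H90: 10
The smallest is 3, between H347 and H90.

3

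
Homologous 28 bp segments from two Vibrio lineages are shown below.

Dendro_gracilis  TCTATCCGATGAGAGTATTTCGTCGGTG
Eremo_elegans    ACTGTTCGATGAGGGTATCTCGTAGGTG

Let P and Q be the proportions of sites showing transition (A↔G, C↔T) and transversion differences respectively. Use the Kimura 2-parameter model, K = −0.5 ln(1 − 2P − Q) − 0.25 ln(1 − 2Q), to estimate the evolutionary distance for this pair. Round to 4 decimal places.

0.2595

Differing sites — 1:T/A (Tv); 4:A/G (Ti); 6:C/T (Ti); 14:A/G (Ti); 19:T/C (Ti); 24:C/A (Tv).
Of the 6 differences, 4 transitions and 2 transversions over 28 sites: P = 4/28 = 0.142857, Q = 2/28 = 0.071429.
d = −0.5·ln(0.642857) − 0.25·ln(0.857142) = −0.5·(-0.441833) − 0.25·(-0.154152) = 0.2595.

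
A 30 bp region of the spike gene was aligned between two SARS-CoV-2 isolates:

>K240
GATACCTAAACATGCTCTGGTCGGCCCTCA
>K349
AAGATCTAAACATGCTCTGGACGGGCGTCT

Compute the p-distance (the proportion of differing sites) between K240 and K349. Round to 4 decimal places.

The sequences differ at positions 1 (G/A), 3 (T/G), 5 (C/T), 21 (T/A), 25 (C/G), 27 (C/G), 30 (A/T).
There are 7 differences over 30 sites, so p = 7/30 = 0.2333.

0.2333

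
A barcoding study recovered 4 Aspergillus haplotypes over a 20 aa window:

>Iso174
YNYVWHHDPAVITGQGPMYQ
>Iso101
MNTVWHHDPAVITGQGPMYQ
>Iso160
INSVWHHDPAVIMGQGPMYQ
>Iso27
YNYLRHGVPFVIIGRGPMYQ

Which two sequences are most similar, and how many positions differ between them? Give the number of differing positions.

Pairwise Hamming distances:
  Iso174 vs Iso101: 2
  Iso174 vs Iso160: 3
  Iso174 vs Iso27: 7
  Iso101 vs Iso160: 3
  Iso101 vs Iso27: 9
  Iso160 vs Iso27: 9
The smallest is 2, between Iso174 and Iso101.

2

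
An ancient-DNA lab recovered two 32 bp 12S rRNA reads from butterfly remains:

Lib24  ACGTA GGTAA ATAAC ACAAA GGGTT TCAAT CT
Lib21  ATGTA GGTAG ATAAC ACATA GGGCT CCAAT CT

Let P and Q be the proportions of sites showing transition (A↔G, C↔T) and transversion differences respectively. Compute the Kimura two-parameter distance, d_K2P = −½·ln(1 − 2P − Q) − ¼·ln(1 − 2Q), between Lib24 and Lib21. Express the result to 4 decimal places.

The sequences differ at positions 2 (C/T, transition), 10 (A/G, transition), 19 (A/T, transversion), 24 (T/C, transition), 26 (T/C, transition).
Of the 5 differences, 4 transitions and 1 transversion over 32 sites: P = 4/32 = 0.125000, Q = 1/32 = 0.031250.
d = −0.5·ln(0.718750) − 0.25·ln(0.937500) = −0.5·(-0.330242) − 0.25·(-0.064539) = 0.1813.

0.1813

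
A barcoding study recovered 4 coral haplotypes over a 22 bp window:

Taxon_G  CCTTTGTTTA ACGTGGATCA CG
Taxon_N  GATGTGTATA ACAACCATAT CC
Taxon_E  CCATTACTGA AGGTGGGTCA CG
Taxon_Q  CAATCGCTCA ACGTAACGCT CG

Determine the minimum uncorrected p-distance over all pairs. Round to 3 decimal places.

0.273

Pairwise Hamming distances:
  Taxon_G vs Taxon_N: 11
  Taxon_G vs Taxon_E: 6
  Taxon_G vs Taxon_Q: 10
  Taxon_N vs Taxon_E: 17
  Taxon_N vs Taxon_Q: 15
  Taxon_E vs Taxon_Q: 10
The smallest is 6 mismatches, between Taxon_G and Taxon_E; p = 6/22 = 0.273.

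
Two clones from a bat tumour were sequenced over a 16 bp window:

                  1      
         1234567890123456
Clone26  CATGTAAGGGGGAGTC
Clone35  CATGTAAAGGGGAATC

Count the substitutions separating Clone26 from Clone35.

2

Mismatches occur at site 8 (G/A), site 14 (G/A).
That gives 2 mismatches out of 16 aligned sites, so the Hamming distance is 2.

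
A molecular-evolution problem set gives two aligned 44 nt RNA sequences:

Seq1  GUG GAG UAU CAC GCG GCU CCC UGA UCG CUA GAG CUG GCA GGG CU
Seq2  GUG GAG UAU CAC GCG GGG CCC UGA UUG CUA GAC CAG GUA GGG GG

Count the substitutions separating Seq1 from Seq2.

8

The sequences differ at positions 17 (C/G), 18 (U/G), 26 (C/U), 33 (G/C), 35 (U/A), 38 (C/U), 43 (C/G), 44 (U/G).
That gives 8 mismatches out of 44 aligned sites, so the Hamming distance is 8.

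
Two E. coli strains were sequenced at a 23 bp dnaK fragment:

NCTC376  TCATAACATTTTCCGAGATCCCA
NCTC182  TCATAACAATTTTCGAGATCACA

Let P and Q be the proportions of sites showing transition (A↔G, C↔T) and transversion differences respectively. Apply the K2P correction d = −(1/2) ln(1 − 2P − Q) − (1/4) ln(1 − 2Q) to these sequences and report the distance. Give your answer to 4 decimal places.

Differing sites — 9:T/A (Tv); 13:C/T (Ti); 21:C/A (Tv).
Of the 3 differences, 1 transition and 2 transversions over 23 sites: P = 1/23 = 0.043478, Q = 2/23 = 0.086957.
d = −0.5·ln(0.826087) − 0.25·ln(0.826086) = −0.5·(-0.191055) − 0.25·(-0.191056) = 0.1433.

0.1433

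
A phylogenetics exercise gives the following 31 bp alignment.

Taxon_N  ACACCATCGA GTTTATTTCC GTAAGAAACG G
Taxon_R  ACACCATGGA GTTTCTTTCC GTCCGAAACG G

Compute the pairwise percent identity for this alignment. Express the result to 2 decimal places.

87.10%

Mismatches occur at site 8 (C→G), site 15 (A→C), site 23 (A→C), site 24 (A→C).
27 of the 31 sites match, so the percent identity is 27/31 × 100 = 87.10%.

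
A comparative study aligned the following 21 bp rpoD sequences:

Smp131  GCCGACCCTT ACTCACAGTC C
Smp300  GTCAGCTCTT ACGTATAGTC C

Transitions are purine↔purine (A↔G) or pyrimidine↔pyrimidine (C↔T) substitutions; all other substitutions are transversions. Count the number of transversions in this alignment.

1

The sequences differ at positions 2 (C/T, transition), 4 (G/A, transition), 5 (A/G, transition), 7 (C/T, transition), 13 (T/G, transversion), 14 (C/T, transition), 16 (C/T, transition).
Of the 7 differences, 6 transitions and 1 transversion, so the answer is 1.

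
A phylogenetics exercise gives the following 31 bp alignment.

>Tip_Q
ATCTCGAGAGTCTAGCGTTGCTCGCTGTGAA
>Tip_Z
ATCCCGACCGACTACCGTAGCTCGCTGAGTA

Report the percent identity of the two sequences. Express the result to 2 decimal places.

74.19%

Mismatches occur at site 4 (T/C), site 8 (G/C), site 9 (A/C), site 11 (T/A), site 15 (G/C), site 19 (T/A), site 28 (T/A), site 30 (A/T).
23 of the 31 sites match, so the percent identity is 23/31 × 100 = 74.19%.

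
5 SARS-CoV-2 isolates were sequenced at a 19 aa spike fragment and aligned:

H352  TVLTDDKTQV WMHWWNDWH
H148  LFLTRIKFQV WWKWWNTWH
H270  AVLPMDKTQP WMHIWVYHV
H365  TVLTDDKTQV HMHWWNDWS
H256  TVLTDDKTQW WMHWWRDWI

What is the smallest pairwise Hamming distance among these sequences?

Pairwise Hamming distances:
  H352 vs H148: 8
  H352 vs H270: 9
  H352 vs H365: 2
  H352 vs H256: 3
  H148 vs H270: 14
  H148 vs H365: 10
  H148 vs H256: 11
  H270 vs H365: 10
  H270 vs H256: 9
  H365 vs H256: 4
The smallest is 2, between H352 and H365.

2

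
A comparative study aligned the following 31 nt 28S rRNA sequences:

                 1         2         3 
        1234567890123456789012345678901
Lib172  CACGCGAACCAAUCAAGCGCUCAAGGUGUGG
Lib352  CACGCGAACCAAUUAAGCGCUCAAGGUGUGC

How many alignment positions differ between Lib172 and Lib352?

2

Differing sites — 14:C/U; 31:G/C.
That gives 2 mismatches out of 31 aligned sites, so the Hamming distance is 2.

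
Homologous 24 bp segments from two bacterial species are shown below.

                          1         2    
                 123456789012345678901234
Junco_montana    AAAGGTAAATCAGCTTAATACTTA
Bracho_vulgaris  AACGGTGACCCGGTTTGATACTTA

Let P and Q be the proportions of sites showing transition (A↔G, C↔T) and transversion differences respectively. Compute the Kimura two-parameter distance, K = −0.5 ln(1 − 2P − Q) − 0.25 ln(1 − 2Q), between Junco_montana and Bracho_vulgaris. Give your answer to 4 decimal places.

0.3922

Differing sites — 3:A/C (Tv); 7:A/G (Ti); 9:A/C (Tv); 10:T/C (Ti); 12:A/G (Ti); 14:C/T (Ti); 17:A/G (Ti).
Of the 7 differences, 5 transitions and 2 transversions over 24 sites: P = 5/24 = 0.208333, Q = 2/24 = 0.083333.
d = −0.5·ln(0.500001) − 0.25·ln(0.833334) = −0.5·(-0.693145) − 0.25·(-0.182321) = 0.3922.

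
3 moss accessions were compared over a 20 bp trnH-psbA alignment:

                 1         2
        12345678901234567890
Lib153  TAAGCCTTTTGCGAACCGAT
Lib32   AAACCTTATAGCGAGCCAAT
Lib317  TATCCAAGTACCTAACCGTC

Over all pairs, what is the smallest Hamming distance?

Pairwise Hamming distances:
  Lib153 vs Lib32: 7
  Lib153 vs Lib317: 10
  Lib32 vs Lib317: 11
The smallest is 7, between Lib153 and Lib32.

7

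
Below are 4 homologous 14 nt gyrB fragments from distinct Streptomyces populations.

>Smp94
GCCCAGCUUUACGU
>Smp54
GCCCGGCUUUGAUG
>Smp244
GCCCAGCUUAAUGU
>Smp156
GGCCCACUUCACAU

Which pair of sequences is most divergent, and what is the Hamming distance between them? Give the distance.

8

Pairwise Hamming distances:
  Smp94 vs Smp54: 5
  Smp94 vs Smp244: 2
  Smp94 vs Smp156: 5
  Smp54 vs Smp244: 6
  Smp54 vs Smp156: 8
  Smp244 vs Smp156: 6
The largest is 8, between Smp54 and Smp156.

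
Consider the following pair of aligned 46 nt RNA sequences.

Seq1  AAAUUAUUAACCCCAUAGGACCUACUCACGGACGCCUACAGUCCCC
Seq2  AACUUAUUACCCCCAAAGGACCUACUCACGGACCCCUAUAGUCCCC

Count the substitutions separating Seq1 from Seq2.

5

Mismatches occur at site 3 (A→C), site 10 (A→C), site 16 (U→A), site 34 (G→C), site 39 (C→U).
That gives 5 mismatches out of 46 aligned sites, so the Hamming distance is 5.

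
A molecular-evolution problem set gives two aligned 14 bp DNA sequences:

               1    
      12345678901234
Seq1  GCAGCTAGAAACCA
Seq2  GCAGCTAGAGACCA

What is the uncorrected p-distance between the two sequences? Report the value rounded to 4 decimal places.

0.0714

A single mismatch occurs at site 10 (A↔G).
There are 1 differences over 14 sites, so p = 1/14 = 0.0714.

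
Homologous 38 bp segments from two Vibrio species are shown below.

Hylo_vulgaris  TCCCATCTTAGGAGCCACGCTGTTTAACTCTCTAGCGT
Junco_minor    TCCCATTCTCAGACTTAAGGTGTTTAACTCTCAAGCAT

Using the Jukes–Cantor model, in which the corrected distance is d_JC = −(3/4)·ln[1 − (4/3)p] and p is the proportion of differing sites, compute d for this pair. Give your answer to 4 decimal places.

The sequences differ at positions 7 (C/T), 8 (T/C), 10 (A/C), 11 (G/A), 14 (G/C), 15 (C/T), 16 (C/T), 18 (C/A), 20 (C/G), 33 (T/A), 37 (G/A).
p = 11/38 = 0.289474.
d = −0.75 · ln(1 − (4/3)·0.289474) = −0.75 · ln(0.614035) = −0.75 · (-0.487703) = 0.3658.

0.3658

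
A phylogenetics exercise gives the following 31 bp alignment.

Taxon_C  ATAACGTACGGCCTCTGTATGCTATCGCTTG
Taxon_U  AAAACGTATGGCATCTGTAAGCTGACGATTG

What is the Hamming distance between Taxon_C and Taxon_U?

7

Mismatches occur at site 2 (T↔A), site 9 (C↔T), site 13 (C↔A), site 20 (T↔A), site 24 (A↔G), site 25 (T↔A), site 28 (C↔A).
That gives 7 mismatches out of 31 aligned sites, so the Hamming distance is 7.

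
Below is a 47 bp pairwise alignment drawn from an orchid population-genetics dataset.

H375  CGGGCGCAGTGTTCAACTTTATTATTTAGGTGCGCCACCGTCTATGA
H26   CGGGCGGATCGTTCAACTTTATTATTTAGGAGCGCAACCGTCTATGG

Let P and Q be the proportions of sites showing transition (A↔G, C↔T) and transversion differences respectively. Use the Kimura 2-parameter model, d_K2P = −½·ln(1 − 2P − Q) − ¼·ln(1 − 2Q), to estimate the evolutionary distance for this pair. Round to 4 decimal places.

0.1399

Mismatches occur at site 7 (C/G, transversion), site 9 (G/T, transversion), site 10 (T/C, transition), site 31 (T/A, transversion), site 36 (C/A, transversion), site 47 (A/G, transition).
Of the 6 differences, 2 transitions and 4 transversions over 47 sites: P = 2/47 = 0.042553, Q = 4/47 = 0.085106.
d = −0.5·ln(0.829788) − 0.25·ln(0.829788) = −0.5·(-0.186585) − 0.25·(-0.186585) = 0.1399.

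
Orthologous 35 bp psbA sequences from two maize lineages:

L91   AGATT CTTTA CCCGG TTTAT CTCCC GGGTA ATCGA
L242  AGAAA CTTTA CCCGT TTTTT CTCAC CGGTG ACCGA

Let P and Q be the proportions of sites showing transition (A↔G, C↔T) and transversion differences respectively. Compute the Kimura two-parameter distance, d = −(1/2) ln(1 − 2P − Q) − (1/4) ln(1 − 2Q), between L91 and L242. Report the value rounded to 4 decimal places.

0.2732

Differing sites — 4:T/A (Tv); 5:T/A (Tv); 15:G/T (Tv); 19:A/T (Tv); 24:C/A (Tv); 26:G/C (Tv); 30:A/G (Ti); 32:T/C (Ti).
Of the 8 differences, 2 transitions and 6 transversions over 35 sites: P = 2/35 = 0.057143, Q = 6/35 = 0.171429.
d = −0.5·ln(0.714285) − 0.25·ln(0.657142) = −0.5·(-0.336473) − 0.25·(-0.419855) = 0.2732.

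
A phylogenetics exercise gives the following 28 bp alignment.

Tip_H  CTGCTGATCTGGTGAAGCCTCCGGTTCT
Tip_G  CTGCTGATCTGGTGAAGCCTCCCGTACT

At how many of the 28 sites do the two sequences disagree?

Mismatches occur at site 23 (G→C), site 26 (T→A).
That gives 2 mismatches out of 28 aligned sites, so the Hamming distance is 2.

2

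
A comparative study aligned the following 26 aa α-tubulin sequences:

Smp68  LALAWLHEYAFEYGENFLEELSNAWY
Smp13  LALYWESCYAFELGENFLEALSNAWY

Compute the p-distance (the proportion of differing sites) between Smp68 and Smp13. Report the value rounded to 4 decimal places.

Differing sites — 4:A/Y; 6:L/E; 7:H/S; 8:E/C; 13:Y/L; 20:E/A.
There are 6 differences over 26 sites, so p = 6/26 = 0.2308.

0.2308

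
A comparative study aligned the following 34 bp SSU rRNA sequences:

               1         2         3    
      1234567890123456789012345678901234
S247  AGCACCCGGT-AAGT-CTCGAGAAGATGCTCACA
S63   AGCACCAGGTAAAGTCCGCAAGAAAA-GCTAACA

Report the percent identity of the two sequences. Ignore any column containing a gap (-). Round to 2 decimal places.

83.87%

Excluding the 3 gap columns leaves 31 comparable sites.
The sequences differ at positions 7 (C/A), 18 (T/G), 20 (G/A), 25 (G/A), 31 (C/A).
26 of the 31 comparable sites match, so the percent identity is 26/31 × 100 = 83.87%.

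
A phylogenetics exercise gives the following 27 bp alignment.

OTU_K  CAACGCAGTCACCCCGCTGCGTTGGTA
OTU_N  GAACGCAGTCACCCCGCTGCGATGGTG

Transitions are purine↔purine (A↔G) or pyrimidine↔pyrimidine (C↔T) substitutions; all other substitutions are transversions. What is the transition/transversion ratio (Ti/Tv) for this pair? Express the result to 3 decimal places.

0.500

The sequences differ at positions 1 (C/G, transversion), 22 (T/A, transversion), 27 (A/G, transition).
Of the 3 differences, 1 transition and 2 transversions, so Ti/Tv = 1/2 = 0.500.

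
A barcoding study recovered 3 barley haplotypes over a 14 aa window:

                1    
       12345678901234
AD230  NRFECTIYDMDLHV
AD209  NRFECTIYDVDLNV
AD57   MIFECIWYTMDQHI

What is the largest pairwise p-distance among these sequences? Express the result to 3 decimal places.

0.643

Pairwise Hamming distances:
  AD230 vs AD209: 2
  AD230 vs AD57: 7
  AD209 vs AD57: 9
The largest is 9 mismatches, between AD209 and AD57; p = 9/14 = 0.643.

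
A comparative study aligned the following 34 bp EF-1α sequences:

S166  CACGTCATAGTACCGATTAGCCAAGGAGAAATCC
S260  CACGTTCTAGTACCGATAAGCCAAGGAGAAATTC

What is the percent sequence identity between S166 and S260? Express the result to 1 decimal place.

88.2%

Differing sites — 6:C/T; 7:A/C; 18:T/A; 33:C/T.
30 of the 34 sites match, so the percent identity is 30/34 × 100 = 88.2%.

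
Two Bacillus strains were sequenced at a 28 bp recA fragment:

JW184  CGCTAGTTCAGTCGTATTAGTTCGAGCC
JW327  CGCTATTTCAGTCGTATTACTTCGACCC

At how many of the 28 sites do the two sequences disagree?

3

Mismatches occur at site 6 (G↔T), site 20 (G↔C), site 26 (G↔C).
That gives 3 mismatches out of 28 aligned sites, so the Hamming distance is 3.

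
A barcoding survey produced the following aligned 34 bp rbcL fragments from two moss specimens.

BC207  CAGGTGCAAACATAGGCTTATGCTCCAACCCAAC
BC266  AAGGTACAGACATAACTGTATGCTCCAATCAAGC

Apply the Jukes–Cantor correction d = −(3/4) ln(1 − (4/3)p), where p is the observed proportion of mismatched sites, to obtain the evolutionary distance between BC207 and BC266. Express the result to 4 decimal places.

0.3734

Differing sites — 1:C/A; 6:G/A; 9:A/G; 15:G/A; 16:G/C; 17:C/T; 18:T/G; 29:C/T; 31:C/A; 33:A/G.
p = 10/34 = 0.294118.
d = −0.75 · ln(1 − (4/3)·0.294118) = −0.75 · ln(0.607843) = −0.75 · (-0.497839) = 0.3734.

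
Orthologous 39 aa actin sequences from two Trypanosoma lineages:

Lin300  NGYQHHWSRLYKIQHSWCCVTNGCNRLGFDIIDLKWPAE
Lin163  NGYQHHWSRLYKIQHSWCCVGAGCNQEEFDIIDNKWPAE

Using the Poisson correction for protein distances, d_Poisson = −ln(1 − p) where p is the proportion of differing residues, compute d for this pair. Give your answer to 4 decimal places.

Mismatches occur at site 21 (T↔G), site 22 (N↔A), site 26 (R↔Q), site 27 (L↔E), site 28 (G↔E), site 34 (L↔N).
p = 6/39 = 0.153846.
d = −ln(1 − 0.153846) = −ln(0.846154) = 0.1671.

0.1671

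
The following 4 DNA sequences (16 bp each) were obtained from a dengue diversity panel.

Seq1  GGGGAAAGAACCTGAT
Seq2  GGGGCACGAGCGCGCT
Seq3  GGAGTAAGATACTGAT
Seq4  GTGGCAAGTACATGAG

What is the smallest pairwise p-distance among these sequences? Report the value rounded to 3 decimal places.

Pairwise Hamming distances:
  Seq1 vs Seq2: 6
  Seq1 vs Seq3: 4
  Seq1 vs Seq4: 5
  Seq2 vs Seq3: 8
  Seq2 vs Seq4: 8
  Seq3 vs Seq4: 8
The smallest is 4 mismatches, between Seq1 and Seq3; p = 4/16 = 0.250.

0.250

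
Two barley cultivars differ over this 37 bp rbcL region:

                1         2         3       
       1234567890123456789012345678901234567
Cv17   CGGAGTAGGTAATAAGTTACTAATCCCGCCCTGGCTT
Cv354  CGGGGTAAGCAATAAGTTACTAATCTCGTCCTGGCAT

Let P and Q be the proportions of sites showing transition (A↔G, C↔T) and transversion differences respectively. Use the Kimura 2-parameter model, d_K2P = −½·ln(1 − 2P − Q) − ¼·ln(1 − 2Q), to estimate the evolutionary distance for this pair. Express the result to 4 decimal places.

The sequences differ at positions 4 (A/G, transition), 8 (G/A, transition), 10 (T/C, transition), 26 (C/T, transition), 29 (C/T, transition), 36 (T/A, transversion).
Of the 6 differences, 5 transitions and 1 transversion over 37 sites: P = 5/37 = 0.135135, Q = 1/37 = 0.027027.
d = −0.5·ln(0.702703) − 0.25·ln(0.945946) = −0.5·(-0.352821) − 0.25·(-0.055570) = 0.1903.

0.1903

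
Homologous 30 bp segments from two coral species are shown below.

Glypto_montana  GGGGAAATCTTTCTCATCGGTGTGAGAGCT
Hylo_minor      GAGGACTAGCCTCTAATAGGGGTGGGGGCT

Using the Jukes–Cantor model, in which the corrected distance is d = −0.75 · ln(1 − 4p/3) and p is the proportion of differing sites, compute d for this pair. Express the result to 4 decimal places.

0.5716

Mismatches occur at site 2 (G↔A), site 6 (A↔C), site 7 (A↔T), site 8 (T↔A), site 9 (C↔G), site 10 (T↔C), site 11 (T↔C), site 15 (C↔A), site 18 (C↔A), site 21 (T↔G), site 25 (A↔G), site 27 (A↔G).
p = 12/30 = 0.400000.
d = −0.75 · ln(1 − (4/3)·0.400000) = −0.75 · ln(0.466667) = −0.75 · (-0.762139) = 0.5716.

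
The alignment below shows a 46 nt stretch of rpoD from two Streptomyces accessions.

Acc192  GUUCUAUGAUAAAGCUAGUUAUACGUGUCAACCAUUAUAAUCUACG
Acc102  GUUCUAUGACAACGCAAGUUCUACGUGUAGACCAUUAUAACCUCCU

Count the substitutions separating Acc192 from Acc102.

The sequences differ at positions 10 (U/C), 13 (A/C), 16 (U/A), 21 (A/C), 29 (C/A), 30 (A/G), 41 (U/C), 44 (A/C), 46 (G/U).
That gives 9 mismatches out of 46 aligned sites, so the Hamming distance is 9.

9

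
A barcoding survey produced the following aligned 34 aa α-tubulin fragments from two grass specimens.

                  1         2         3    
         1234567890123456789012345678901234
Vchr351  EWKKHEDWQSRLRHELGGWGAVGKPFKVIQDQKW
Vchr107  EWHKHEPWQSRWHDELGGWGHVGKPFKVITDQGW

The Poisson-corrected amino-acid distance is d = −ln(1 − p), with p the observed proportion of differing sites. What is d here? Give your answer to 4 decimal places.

Mismatches occur at site 3 (K/H), site 7 (D/P), site 12 (L/W), site 13 (R/H), site 14 (H/D), site 21 (A/H), site 30 (Q/T), site 33 (K/G).
p = 8/34 = 0.235294.
d = −ln(1 − 0.235294) = −ln(0.764706) = 0.2683.

0.2683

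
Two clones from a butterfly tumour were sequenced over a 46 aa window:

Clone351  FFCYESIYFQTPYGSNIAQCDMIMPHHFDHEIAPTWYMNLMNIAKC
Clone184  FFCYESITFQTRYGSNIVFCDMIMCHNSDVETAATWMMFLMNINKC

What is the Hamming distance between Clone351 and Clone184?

13

The sequences differ at positions 8 (Y/T), 12 (P/R), 18 (A/V), 19 (Q/F), 25 (P/C), 27 (H/N), 28 (F/S), 30 (H/V), 32 (I/T), 34 (P/A), 37 (Y/M), 39 (N/F), 44 (A/N).
That gives 13 mismatches out of 46 aligned sites, so the Hamming distance is 13.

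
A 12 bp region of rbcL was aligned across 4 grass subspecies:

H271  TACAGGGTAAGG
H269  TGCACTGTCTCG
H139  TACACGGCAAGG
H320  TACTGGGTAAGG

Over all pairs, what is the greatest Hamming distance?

7

Pairwise Hamming distances:
  H271 vs H269: 6
  H271 vs H139: 2
  H271 vs H320: 1
  H269 vs H139: 6
  H269 vs H320: 7
  H139 vs H320: 3
The largest is 7, between H269 and H320.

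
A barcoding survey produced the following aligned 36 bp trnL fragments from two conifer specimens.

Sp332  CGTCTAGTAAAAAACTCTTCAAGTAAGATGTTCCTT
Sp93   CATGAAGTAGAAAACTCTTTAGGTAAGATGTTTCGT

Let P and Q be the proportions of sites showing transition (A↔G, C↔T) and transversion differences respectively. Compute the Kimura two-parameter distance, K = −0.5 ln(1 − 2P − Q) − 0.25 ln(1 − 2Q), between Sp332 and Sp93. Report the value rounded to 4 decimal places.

Differing sites — 2:G/A (Ti); 4:C/G (Tv); 5:T/A (Tv); 10:A/G (Ti); 20:C/T (Ti); 22:A/G (Ti); 33:C/T (Ti); 35:T/G (Tv).
Of the 8 differences, 5 transitions and 3 transversions over 36 sites: P = 5/36 = 0.138889, Q = 3/36 = 0.083333.
d = −0.5·ln(0.638889) − 0.25·ln(0.833334) = −0.5·(-0.448025) − 0.25·(-0.182321) = 0.2696.

0.2696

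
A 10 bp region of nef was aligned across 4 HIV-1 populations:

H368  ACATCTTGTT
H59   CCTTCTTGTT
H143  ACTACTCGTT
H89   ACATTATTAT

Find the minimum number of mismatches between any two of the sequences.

2

Pairwise Hamming distances:
  H368 vs H59: 2
  H368 vs H143: 3
  H368 vs H89: 4
  H59 vs H143: 3
  H59 vs H89: 6
  H143 vs H89: 7
The smallest is 2, between H368 and H59.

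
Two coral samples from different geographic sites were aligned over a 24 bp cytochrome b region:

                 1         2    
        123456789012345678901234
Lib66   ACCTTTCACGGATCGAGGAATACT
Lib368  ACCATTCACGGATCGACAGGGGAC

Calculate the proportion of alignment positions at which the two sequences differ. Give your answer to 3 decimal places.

0.375

Mismatches occur at site 4 (T/A), site 17 (G/C), site 18 (G/A), site 19 (A/G), site 20 (A/G), site 21 (T/G), site 22 (A/G), site 23 (C/A), site 24 (T/C).
There are 9 differences over 24 sites, so p = 9/24 = 0.375.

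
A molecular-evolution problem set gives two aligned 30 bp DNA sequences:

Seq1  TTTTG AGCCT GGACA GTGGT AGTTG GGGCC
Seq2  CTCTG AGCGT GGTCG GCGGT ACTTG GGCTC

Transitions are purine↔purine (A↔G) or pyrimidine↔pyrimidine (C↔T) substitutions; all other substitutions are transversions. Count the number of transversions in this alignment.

4

Mismatches occur at site 1 (T→C, transition), site 3 (T→C, transition), site 9 (C→G, transversion), site 13 (A→T, transversion), site 15 (A→G, transition), site 17 (T→C, transition), site 22 (G→C, transversion), site 28 (G→C, transversion), site 29 (C→T, transition).
Of the 9 differences, 5 transitions and 4 transversions, so the answer is 4.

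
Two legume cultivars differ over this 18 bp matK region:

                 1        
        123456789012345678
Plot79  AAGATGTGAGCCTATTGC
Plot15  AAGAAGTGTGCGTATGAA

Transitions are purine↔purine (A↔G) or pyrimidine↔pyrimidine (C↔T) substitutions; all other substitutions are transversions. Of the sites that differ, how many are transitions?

Mismatches occur at site 5 (T↔A, transversion), site 9 (A↔T, transversion), site 12 (C↔G, transversion), site 16 (T↔G, transversion), site 17 (G↔A, transition), site 18 (C↔A, transversion).
Of the 6 differences, 1 transition and 5 transversions, so the answer is 1.

1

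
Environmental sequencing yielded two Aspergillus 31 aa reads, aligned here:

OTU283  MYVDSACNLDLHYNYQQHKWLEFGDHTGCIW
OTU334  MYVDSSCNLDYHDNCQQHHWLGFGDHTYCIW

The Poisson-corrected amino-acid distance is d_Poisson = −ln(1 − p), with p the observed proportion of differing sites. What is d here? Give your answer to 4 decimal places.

Mismatches occur at site 6 (A/S), site 11 (L/Y), site 13 (Y/D), site 15 (Y/C), site 19 (K/H), site 22 (E/G), site 28 (G/Y).
p = 7/31 = 0.225806.
d = −ln(1 − 0.225806) = −ln(0.774194) = 0.2559.

0.2559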